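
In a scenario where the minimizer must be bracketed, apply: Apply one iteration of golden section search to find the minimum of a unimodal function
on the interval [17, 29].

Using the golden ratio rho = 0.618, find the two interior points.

Golden section search on [17, 29].
Golden ratio rho = 0.618 (approx).
Interior points:
  x_1 = 17 + (1-0.618)*12 = 21.5840
  x_2 = 17 + 0.618*12 = 24.4160
Compare f(x_1) and f(x_2) to determine which subinterval to keep.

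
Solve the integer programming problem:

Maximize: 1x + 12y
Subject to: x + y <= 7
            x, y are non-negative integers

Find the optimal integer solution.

Objective: 1x + 12y, constraint: x + y <= 7
Coefficient of y is 12 > coefficient of x is 1, so allocate the entire budget to y.
Optimal: x = 0, y = 7, value = 84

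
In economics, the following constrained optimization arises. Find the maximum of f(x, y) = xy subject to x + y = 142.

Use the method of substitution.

Substitute y = 142 - x into f(x,y) = xy:
g(x) = x(142 - x) = 142x - x^2
g'(x) = 142 - 2x = 0  =>  x = 71
y = 142 - 71 = 71
Maximum value = 71 * 71 = 5041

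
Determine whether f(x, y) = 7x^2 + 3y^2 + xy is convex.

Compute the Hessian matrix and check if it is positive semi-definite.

f(x,y) = 7x^2 + 3y^2 + xy
Hessian H = [[14, 1], [1, 6]]
trace(H) = 20, det(H) = 83
Eigenvalues: (20 +/- sqrt(68)) / 2 = 14.12, 5.877
Since both eigenvalues > 0, f is convex.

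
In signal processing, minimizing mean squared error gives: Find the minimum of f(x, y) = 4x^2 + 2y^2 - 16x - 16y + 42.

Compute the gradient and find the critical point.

f(x,y) = 4x^2 + 2y^2 - 16x - 16y + 42
df/dx = 8x + (-16) = 0  =>  x = 2
df/dy = 4y + (-16) = 0  =>  y = 4
f(2, 4) = 4*(2)^2 + 2*(4)^2 + -16*(2) + -16*(4) + 42 = -6
Hessian is diagonal with entries 8, 4 > 0, so this is a minimum.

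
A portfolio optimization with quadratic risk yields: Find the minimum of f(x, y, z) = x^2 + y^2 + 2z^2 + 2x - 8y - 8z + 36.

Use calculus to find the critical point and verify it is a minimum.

f(x,y,z) = x^2 + y^2 + 2z^2 + 2x - 8y - 8z + 36
df/dx = 2x + (2) = 0 => x = -1
df/dy = 2y + (-8) = 0 => y = 4
df/dz = 4z + (-8) = 0 => z = 2
f(-1,4,2) = 1*(-1)^2 + 1*(4)^2 + 2*(2)^2 + 2*(-1) + -8*(4) + -8*(2) + 36 = 11
Hessian is diagonal with entries 2, 2, 4 > 0, confirmed minimum.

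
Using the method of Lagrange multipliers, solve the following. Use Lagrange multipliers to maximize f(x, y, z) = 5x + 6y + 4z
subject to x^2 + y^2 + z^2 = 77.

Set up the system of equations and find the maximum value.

Lagrange conditions: 5 = 2*lambda*x, 6 = 2*lambda*y, 4 = 2*lambda*z
So x:5 = y:6 = z:4, i.e. x = 5t, y = 6t, z = 4t
Constraint: t^2*(5^2 + 6^2 + 4^2) = 77
  t^2 * 77 = 77  =>  t = sqrt(1)
Maximum = 5*5t + 6*6t + 4*4t = 77*sqrt(1) = 77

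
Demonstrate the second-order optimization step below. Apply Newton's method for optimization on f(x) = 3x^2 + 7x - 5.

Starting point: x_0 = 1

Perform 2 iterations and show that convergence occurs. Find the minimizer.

f(x) = 3x^2 + 7x - 5, f'(x) = 6x + (7), f''(x) = 6
Step 1: f'(1) = 13, x_1 = 1 - 13/6 = -7/6
Step 2: f'(-7/6) = 0, x_2 = -7/6 (converged)
Newton's method converges in 1 step for quadratics.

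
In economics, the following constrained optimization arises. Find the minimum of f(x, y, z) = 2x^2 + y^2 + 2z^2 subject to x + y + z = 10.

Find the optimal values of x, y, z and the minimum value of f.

Using Lagrange multipliers on f = 2x^2 + y^2 + 2z^2 with constraint x + y + z = 10:
Conditions: 2*2*x = lambda, 2*1*y = lambda, 2*2*z = lambda
So x = lambda/4, y = lambda/2, z = lambda/4
Substituting into constraint: lambda * (1) = 10
lambda = 10
x = 5/2, y = 5, z = 5/2
Minimum value = 50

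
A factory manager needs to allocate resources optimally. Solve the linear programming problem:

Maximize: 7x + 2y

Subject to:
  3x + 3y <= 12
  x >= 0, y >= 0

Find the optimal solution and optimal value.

The feasible region has vertices at [(0, 0), (4, 0), (0, 4)].
Checking objective 7x + 2y at each vertex:
  (0, 0): 7*0 + 2*0 = 0
  (4, 0): 7*4 + 2*0 = 28
  (0, 4): 7*0 + 2*4 = 8
Maximum is 28 at (4, 0).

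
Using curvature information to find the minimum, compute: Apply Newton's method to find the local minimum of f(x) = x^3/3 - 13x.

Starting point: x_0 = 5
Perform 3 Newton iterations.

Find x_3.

f(x) = x^3/3 - 13x
f'(x) = x^2 - 13, f''(x) = 2x
Newton update: x_{n+1} = x_n - (x_n^2 - 13)/(2*x_n)
Step 1: x_0 = 5, f'=12, f''=10, x_1 = 19/5
Step 2: x_1 = 19/5, f'=36/25, f''=38/5, x_2 = 343/95
Step 3: x_2 = 343/95, f'=324/9025, f''=686/95, x_3 = 117487/32585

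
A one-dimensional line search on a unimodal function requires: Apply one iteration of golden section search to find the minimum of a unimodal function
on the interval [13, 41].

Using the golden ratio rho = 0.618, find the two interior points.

Golden section search on [13, 41].
Golden ratio rho = 0.618 (approx).
Interior points:
  x_1 = 13 + (1-0.618)*28 = 23.6960
  x_2 = 13 + 0.618*28 = 30.3040
Compare f(x_1) and f(x_2) to determine which subinterval to keep.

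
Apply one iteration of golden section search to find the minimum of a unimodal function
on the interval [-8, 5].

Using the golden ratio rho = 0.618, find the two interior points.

Golden section search on [-8, 5].
Golden ratio rho = 0.618 (approx).
Interior points:
  x_1 = -8 + (1-0.618)*13 = -3.0340
  x_2 = -8 + 0.618*13 = 0.0340
Compare f(x_1) and f(x_2) to determine which subinterval to keep.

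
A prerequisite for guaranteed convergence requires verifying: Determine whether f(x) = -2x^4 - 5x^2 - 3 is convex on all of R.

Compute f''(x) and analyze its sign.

f(x) = -2x^4 - 5x^2 - 3
f'(x) = -8x^3 + -10x
f''(x) = -24x^2 + -10
f''(x) = -24x^2 + -10 <= -10 < 0 for all x
Therefore, f is concave on R.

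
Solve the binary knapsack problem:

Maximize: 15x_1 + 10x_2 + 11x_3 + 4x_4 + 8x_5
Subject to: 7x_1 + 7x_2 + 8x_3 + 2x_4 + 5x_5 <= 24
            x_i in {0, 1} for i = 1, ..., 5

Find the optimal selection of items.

Items: item 1 (v=15, w=7), item 2 (v=10, w=7), item 3 (v=11, w=8), item 4 (v=4, w=2), item 5 (v=8, w=5)
Capacity: 24
Checking all 32 subsets (w = total weight, v = total value):
  {}: w = 0, v = 0
  {1}: w = 7, v = 15
  {2}: w = 7, v = 10
  {3}: w = 8, v = 11
  {4}: w = 2, v = 4
  {5}: w = 5, v = 8
  {1, 2}: w = 14, v = 25
  {1, 3}: w = 15, v = 26
  {1, 4}: w = 9, v = 19
  {1, 5}: w = 12, v = 23
  {2, 3}: w = 15, v = 21
  {2, 4}: w = 9, v = 14
  {2, 5}: w = 12, v = 18
  {3, 4}: w = 10, v = 15
  {3, 5}: w = 13, v = 19
  {4, 5}: w = 7, v = 12
  {1, 2, 3}: w = 22, v = 36
  {1, 2, 4}: w = 16, v = 29
  {1, 2, 5}: w = 19, v = 33
  {1, 3, 4}: w = 17, v = 30
  {1, 3, 5}: w = 20, v = 34
  {1, 4, 5}: w = 14, v = 27
  {2, 3, 4}: w = 17, v = 25
  {2, 3, 5}: w = 20, v = 29
  {2, 4, 5}: w = 14, v = 22
  {3, 4, 5}: w = 15, v = 23
  {1, 2, 3, 4}: w = 24, v = 40
  {1, 2, 3, 5}: w = 27 > 24, infeasible
  {1, 2, 4, 5}: w = 21, v = 37
  {1, 3, 4, 5}: w = 22, v = 38
  {2, 3, 4, 5}: w = 22, v = 33
  {1, 2, 3, 4, 5}: w = 29 > 24, infeasible
Best feasible subset: items [1, 2, 3, 4]
Total weight: 24 <= 24, total value: 40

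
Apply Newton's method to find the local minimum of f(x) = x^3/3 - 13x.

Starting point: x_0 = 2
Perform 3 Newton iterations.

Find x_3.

f(x) = x^3/3 - 13x
f'(x) = x^2 - 13, f''(x) = 2x
Newton update: x_{n+1} = x_n - (x_n^2 - 13)/(2*x_n)
Step 1: x_0 = 2, f'=-9, f''=4, x_1 = 17/4
Step 2: x_1 = 17/4, f'=81/16, f''=17/2, x_2 = 497/136
Step 3: x_2 = 497/136, f'=6561/18496, f''=497/68, x_3 = 487457/135184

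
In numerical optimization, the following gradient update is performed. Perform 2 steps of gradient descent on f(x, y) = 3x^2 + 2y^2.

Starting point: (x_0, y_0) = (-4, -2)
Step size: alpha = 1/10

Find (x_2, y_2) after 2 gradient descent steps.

f(x,y) = 3x^2 + 2y^2
grad_x = 6x + 0y, grad_y = 4y + 0x
Step 1: grad = (-24, -8), (-8/5, -6/5)
Step 2: grad = (-48/5, -24/5), (-16/25, -18/25)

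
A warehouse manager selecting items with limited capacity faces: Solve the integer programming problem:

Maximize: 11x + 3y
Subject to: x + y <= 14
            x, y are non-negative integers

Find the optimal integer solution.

Objective: 11x + 3y, constraint: x + y <= 14
Coefficient of x is 11 >= coefficient of y is 3, so allocate the entire budget to x.
Optimal: x = 14, y = 0, value = 154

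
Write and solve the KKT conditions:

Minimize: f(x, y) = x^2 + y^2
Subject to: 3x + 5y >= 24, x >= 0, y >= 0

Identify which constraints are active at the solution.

KKT conditions for min x^2 + y^2 s.t. 3x + 5y >= 24, x >= 0, y >= 0:
Stationarity: 2x = mu*3 + mu_x, 2y = mu*5 + mu_y, with mu, mu_x, mu_y >= 0
Complementary slackness: mu*(3x + 5y - 24) = 0, mu_x*x = 0, mu_y*y = 0
(0, 0) is infeasible (3*0 + 5*0 < 24), so if mu = 0 stationarity would force x = mu_x/2 >= 0, y = mu_y/2 >= 0 with mu_x*x = mu_y*y = 0, i.e. x = y = 0: contradiction. Hence mu > 0 and 3x + 5y = 24 is active.
Try x > 0, y > 0 (so mu_x = mu_y = 0): x = 3*mu/2, y = 5*mu/2
Substitute: 3*(3*mu/2) + 5*(5*mu/2) = 24
  mu*34/2 = 24 => mu = 24/17
x* = 36/17 > 0, y* = 60/17 > 0, consistent with mu_x = mu_y = 0.
f is convex and the constraints are linear, so this KKT point is the global minimum.
f* = 288/17
Active constraints: 3x + 5y >= 24 (holds with equality, mu = 24/17 > 0); x >= 0 and y >= 0 are inactive (mu_x = mu_y = 0).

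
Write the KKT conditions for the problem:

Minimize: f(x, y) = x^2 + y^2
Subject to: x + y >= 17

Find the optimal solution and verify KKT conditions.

KKT conditions for min x^2 + y^2 s.t. x + y >= 17:
Stationarity: 2x = mu, 2y = mu
So x = y = mu/2.
Complementary slackness: mu*(x + y - 17) = 0
Primal feasibility: x + y >= 17; dual feasibility: mu >= 0
If mu = 0 then x = y = 0, but 0 + 0 < 17 is infeasible, so the constraint is active.
Constraint active: x + y = 2*(mu/2) = 17 => mu = 17
x = y = 17/2, f = 289/2
Verify: stationarity 2*(17/2) = 17 = mu; primal 17/2 + 17/2 = 17 >= 17; dual mu = 17 >= 0; complementary slackness 17*(17 - 17) = 0. All KKT conditions hold.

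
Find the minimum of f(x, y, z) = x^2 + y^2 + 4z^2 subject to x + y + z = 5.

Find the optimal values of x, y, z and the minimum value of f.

Using Lagrange multipliers on f = x^2 + y^2 + 4z^2 with constraint x + y + z = 5:
Conditions: 2*1*x = lambda, 2*1*y = lambda, 2*4*z = lambda
So x = lambda/2, y = lambda/2, z = lambda/8
Substituting into constraint: lambda * (9/8) = 5
lambda = 40/9
x = 20/9, y = 20/9, z = 5/9
Minimum value = 100/9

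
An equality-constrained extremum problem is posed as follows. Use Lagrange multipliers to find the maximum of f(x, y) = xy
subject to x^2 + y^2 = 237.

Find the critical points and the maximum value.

Lagrange conditions: y = 2*lambda*x and x = 2*lambda*y
If x = 0 then y = 0, violating the constraint, so x, y != 0.
Dividing: y/x = x/y => x^2 = y^2 => y = x or y = -x
Constraint: 2x^2 = 237 => x^2 = 237/2 => x = +/-sqrt(237/2)
Critical points: (sqrt(237/2), sqrt(237/2)), (-sqrt(237/2), -sqrt(237/2)), (sqrt(237/2), -sqrt(237/2)), (-sqrt(237/2), sqrt(237/2))
  y = x:  xy = x^2 = 237/2  at (sqrt(237/2), sqrt(237/2)) and (-sqrt(237/2), -sqrt(237/2))
  y = -x: xy = -x^2 = -237/2 at (sqrt(237/2), -sqrt(237/2)) and (-sqrt(237/2), sqrt(237/2))
Maximum xy = 237/2 at (sqrt(237/2), sqrt(237/2)) and (-sqrt(237/2), -sqrt(237/2))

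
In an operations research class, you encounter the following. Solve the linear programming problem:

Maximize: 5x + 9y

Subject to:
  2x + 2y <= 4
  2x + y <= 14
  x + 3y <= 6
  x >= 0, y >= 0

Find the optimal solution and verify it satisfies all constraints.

Feasible vertices: (0, 0), (0, 2), (2, 0)
Objective 5x + 9y at each vertex:
  (0, 0): 0
  (0, 2): 18
  (2, 0): 10
Maximum is 18 at (0, 2).
Verify constraints at (x, y) = (0, 2):
  2*0 + 2*2 = 4 <= 4 (active)
  2*0 + 1*2 = 2 <= 14
  1*0 + 3*2 = 6 <= 6 (active)
  x = 0 >= 0, y = 2 >= 0. All constraints satisfied.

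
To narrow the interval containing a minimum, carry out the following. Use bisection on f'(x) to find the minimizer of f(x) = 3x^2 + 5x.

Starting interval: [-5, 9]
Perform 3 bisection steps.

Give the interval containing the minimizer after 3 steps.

Finding critical point of f(x) = 3x^2 + 5x using bisection on f'(x) = 6x + 5.
f'(x) = 0 when x = -5/6.
Starting interval: [-5, 9]
Step 1: mid = 2, f'(mid) = 17, new interval = [-5, 2]
Step 2: mid = -3/2, f'(mid) = -4, new interval = [-3/2, 2]
Step 3: mid = 1/4, f'(mid) = 13/2, new interval = [-3/2, 1/4]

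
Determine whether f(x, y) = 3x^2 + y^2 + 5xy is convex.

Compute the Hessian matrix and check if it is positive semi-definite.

f(x,y) = 3x^2 + y^2 + 5xy
Hessian H = [[6, 5], [5, 2]]
trace(H) = 8, det(H) = -13
Eigenvalues: (8 +/- sqrt(116)) / 2 = 9.385, -1.385
Since not both eigenvalues positive, f is neither convex nor concave.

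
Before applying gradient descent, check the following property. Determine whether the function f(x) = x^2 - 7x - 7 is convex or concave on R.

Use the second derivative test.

f(x) = x^2 - 7x - 7
f'(x) = 2x - 7
f''(x) = 2
Since f''(x) = 2 > 0 for all x, f is convex on R.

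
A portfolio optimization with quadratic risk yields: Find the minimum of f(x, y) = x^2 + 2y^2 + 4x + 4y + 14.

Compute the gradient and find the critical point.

f(x,y) = x^2 + 2y^2 + 4x + 4y + 14
df/dx = 2x + (4) = 0  =>  x = -2
df/dy = 4y + (4) = 0  =>  y = -1
f(-2, -1) = 1*(-2)^2 + 2*(-1)^2 + 4*(-2) + 4*(-1) + 14 = 8
Hessian is diagonal with entries 2, 4 > 0, so this is a minimum.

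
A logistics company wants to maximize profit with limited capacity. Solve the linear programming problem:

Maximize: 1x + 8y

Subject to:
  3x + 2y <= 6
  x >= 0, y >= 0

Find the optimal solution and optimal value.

The feasible region has vertices at [(0, 0), (2, 0), (0, 3)].
Checking objective 1x + 8y at each vertex:
  (0, 0): 1*0 + 8*0 = 0
  (2, 0): 1*2 + 8*0 = 2
  (0, 3): 1*0 + 8*3 = 24
Maximum is 24 at (0, 3).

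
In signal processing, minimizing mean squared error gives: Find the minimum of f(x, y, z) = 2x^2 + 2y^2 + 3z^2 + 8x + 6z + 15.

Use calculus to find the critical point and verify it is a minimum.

f(x,y,z) = 2x^2 + 2y^2 + 3z^2 + 8x + 6z + 15
df/dx = 4x + (8) = 0 => x = -2
df/dy = 4y + (0) = 0 => y = 0
df/dz = 6z + (6) = 0 => z = -1
f(-2,0,-1) = 2*(-2)^2 + 2*(0)^2 + 3*(-1)^2 + 8*(-2) + 6*(-1) + 15 = 4
Hessian is diagonal with entries 4, 4, 6 > 0, confirmed minimum.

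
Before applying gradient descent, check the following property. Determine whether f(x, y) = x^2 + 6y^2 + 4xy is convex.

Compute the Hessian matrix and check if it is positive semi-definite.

f(x,y) = x^2 + 6y^2 + 4xy
Hessian H = [[2, 4], [4, 12]]
trace(H) = 14, det(H) = 8
Eigenvalues: (14 +/- sqrt(164)) / 2 = 13.4, 0.5969
Since both eigenvalues > 0, f is convex.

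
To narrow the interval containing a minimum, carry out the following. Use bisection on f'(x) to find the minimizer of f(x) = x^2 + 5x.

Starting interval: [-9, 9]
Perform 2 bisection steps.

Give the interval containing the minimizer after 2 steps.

Finding critical point of f(x) = x^2 + 5x using bisection on f'(x) = 2x + 5.
f'(x) = 0 when x = -5/2.
Starting interval: [-9, 9]
Step 1: mid = 0, f'(mid) = 5, new interval = [-9, 0]
Step 2: mid = -9/2, f'(mid) = -4, new interval = [-9/2, 0]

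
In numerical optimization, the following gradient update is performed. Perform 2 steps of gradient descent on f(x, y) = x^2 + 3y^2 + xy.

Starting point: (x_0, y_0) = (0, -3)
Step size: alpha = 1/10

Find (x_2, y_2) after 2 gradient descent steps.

f(x,y) = x^2 + 3y^2 + xy
grad_x = 2x + 1y, grad_y = 6y + 1x
Step 1: grad = (-3, -18), (3/10, -6/5)
Step 2: grad = (-3/5, -69/10), (9/25, -51/100)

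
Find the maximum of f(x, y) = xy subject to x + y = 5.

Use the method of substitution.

Substitute y = 5 - x into f(x,y) = xy:
g(x) = x(5 - x) = 5x - x^2
g'(x) = 5 - 2x = 0  =>  x = 5/2
y = 5 - 5/2 = 5/2
Maximum value = (5/2) * (5/2) = 25/4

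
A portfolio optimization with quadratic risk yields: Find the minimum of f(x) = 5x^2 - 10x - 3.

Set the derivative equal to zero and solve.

f(x) = 5x^2 - 10x - 3
f'(x) = 10x + (-10) = 0
x = 10/10 = 1
f(1) = -8
Since f''(x) = 10 > 0, this is a minimum.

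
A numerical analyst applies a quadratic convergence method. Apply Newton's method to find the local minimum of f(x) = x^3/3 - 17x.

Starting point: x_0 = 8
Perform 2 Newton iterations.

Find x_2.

f(x) = x^3/3 - 17x
f'(x) = x^2 - 17, f''(x) = 2x
Newton update: x_{n+1} = x_n - (x_n^2 - 17)/(2*x_n)
Step 1: x_0 = 8, f'=47, f''=16, x_1 = 81/16
Step 2: x_1 = 81/16, f'=2209/256, f''=81/8, x_2 = 10913/2592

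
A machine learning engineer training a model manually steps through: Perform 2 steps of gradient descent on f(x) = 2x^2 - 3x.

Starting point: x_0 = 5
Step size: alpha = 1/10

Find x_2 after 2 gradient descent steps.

f(x) = 2x^2 - 3x, f'(x) = 4x + (-3)
Step 1: f'(5) = 17, x_1 = 5 - 1/10 * 17 = 33/10
Step 2: f'(33/10) = 51/5, x_2 = 33/10 - 1/10 * 51/5 = 57/25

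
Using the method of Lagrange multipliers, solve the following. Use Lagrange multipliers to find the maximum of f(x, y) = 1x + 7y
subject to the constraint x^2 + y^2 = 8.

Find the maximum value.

Set up Lagrange conditions: grad f = lambda * grad g
  1 = 2*lambda*x
  7 = 2*lambda*y
From these: x/y = 1/7, so x = 1t, y = 7t for some t.
Substitute into constraint: (1t)^2 + (7t)^2 = 8
  t^2 * 50 = 8
  t = sqrt(8/50)
Maximum = 1*x + 7*y = (1^2 + 7^2)*t = 50 * sqrt(8/50) = 20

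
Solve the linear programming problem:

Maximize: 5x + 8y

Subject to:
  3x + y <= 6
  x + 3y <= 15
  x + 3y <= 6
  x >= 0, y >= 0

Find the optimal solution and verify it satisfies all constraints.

Feasible vertices: (0, 0), (0, 2), (3/2, 3/2), (2, 0)
Objective 5x + 8y at each vertex:
  (0, 0): 0
  (0, 2): 16
  (3/2, 3/2): 39/2
  (2, 0): 10
Maximum is 39/2 at (3/2, 3/2).
Verify constraints at (x, y) = (3/2, 3/2):
  3*(3/2) + 1*(3/2) = 6 <= 6 (active)
  1*(3/2) + 3*(3/2) = 6 <= 15
  1*(3/2) + 3*(3/2) = 6 <= 6 (active)
  x = 3/2 >= 0, y = 3/2 >= 0. All constraints satisfied.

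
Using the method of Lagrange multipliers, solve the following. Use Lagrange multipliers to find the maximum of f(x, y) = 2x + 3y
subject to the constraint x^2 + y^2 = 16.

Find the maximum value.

Set up Lagrange conditions: grad f = lambda * grad g
  2 = 2*lambda*x
  3 = 2*lambda*y
From these: x/y = 2/3, so x = 2t, y = 3t for some t.
Substitute into constraint: (2t)^2 + (3t)^2 = 16
  t^2 * 13 = 16
  t = sqrt(16/13)
Maximum = 2*x + 3*y = (2^2 + 3^2)*t = 13 * sqrt(16/13) = sqrt(208)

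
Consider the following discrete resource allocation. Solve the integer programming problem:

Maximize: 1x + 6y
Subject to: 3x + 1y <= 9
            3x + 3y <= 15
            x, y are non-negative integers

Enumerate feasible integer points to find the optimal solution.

Constraint 1: 3x + 1y <= 9
Constraint 2: 3x + 3y <= 15
Feasible x range (need y >= 0): 0 <= x <= min(9/3, 15/3) => x in {0, ..., 3}.
Enumerate feasible integer points row by row (the coefficient of y is 6 > 0, so for each x the largest feasible y gives the best value):
  x = 0: y <= min((9 - 3*0)/1, (15 - 3*0)/3) => y in {0, ..., 5}; best 1*0 + 6*5 = 30
  x = 1: y <= min((9 - 3*1)/1, (15 - 3*1)/3) => y in {0, ..., 4}; best 1*1 + 6*4 = 25
  x = 2: y <= min((9 - 3*2)/1, (15 - 3*2)/3) => y in {0, ..., 3}; best 1*2 + 6*3 = 20
  x = 3: y <= min((9 - 3*3)/1, (15 - 3*3)/3) => y in {0}; best 1*3 + 6*0 = 3
The maximum 1x + 6y = 30 is achieved at x = 0, y = 5.
Check: 3*0 + 1*5 = 5 <= 9 and 3*0 + 3*5 = 15 <= 15.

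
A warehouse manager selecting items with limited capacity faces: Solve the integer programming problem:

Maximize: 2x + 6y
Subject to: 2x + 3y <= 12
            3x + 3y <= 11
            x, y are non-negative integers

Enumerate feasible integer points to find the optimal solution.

Constraint 1: 2x + 3y <= 12
Constraint 2: 3x + 3y <= 11
Feasible x range (need y >= 0): 0 <= x <= min(12/2, 11/3) => x in {0, ..., 3}.
Enumerate feasible integer points row by row (the coefficient of y is 6 > 0, so for each x the largest feasible y gives the best value):
  x = 0: y <= min((12 - 2*0)/3, (11 - 3*0)/3) => y in {0, ..., 3}; best 2*0 + 6*3 = 18
  x = 1: y <= min((12 - 2*1)/3, (11 - 3*1)/3) => y in {0, ..., 2}; best 2*1 + 6*2 = 14
  x = 2: y <= min((12 - 2*2)/3, (11 - 3*2)/3) => y in {0, ..., 1}; best 2*2 + 6*1 = 10
  x = 3: y <= min((12 - 2*3)/3, (11 - 3*3)/3) => y in {0}; best 2*3 + 6*0 = 6
The maximum 2x + 6y = 18 is achieved at x = 0, y = 3.
Check: 2*0 + 3*3 = 9 <= 12 and 3*0 + 3*3 = 9 <= 11.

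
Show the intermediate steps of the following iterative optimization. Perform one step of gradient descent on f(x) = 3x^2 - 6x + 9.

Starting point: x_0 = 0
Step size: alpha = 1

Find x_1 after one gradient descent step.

f(x) = 3x^2 - 6x + 9
f'(x) = 6x - 6
f'(0) = 6*0 + (-6) = -6
x_1 = x_0 - alpha * f'(x_0) = 0 - 1 * -6 = 6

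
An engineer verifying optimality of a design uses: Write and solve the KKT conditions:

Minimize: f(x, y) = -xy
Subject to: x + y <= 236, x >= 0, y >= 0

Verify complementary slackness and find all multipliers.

Problem: min -xy s.t. x + y <= 236 (multiplier lambda), x >= 0 (mu_x), y >= 0 (mu_y)
KKT stationarity: -y + lambda - mu_x = 0, -x + lambda - mu_y = 0, with lambda, mu_x, mu_y >= 0
Complementary slackness: lambda*(x + y - 236) = 0, mu_x*x = 0, mu_y*y = 0
If lambda = 0: y = -mu_x <= 0 and x = -mu_y <= 0 force x = y = 0 with f = 0; but x = y = 118 is feasible with f = -13924 < 0, so this is not the minimum. Hence lambda > 0 and x + y = 236.
Try x > 0, y > 0 (so mu_x = mu_y = 0): y = lambda, x = lambda => x = y = lambda
x + y = 236 => 2*lambda = 236 => lambda = 118
x* = y* = 118 > 0, consistent with mu_x = mu_y = 0.
(Any feasible point with x = 0 or y = 0 has f = 0 > -13924, so the minimum is not on those boundaries.)
min(-xy) = -13924 (i.e. max xy = 13924)
Multipliers: lambda = 118, mu_x = 0, mu_y = 0
Complementary slackness: lambda*(x + y - 236) = 118*(118 + 118 - 236) = 0, mu_x*x = 0*118 = 0, mu_y*y = 0*118 = 0. Satisfied.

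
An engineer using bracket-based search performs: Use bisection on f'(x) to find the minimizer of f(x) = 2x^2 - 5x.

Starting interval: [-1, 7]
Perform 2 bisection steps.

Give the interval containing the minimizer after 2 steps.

Finding critical point of f(x) = 2x^2 - 5x using bisection on f'(x) = 4x + -5.
f'(x) = 0 when x = 5/4.
Starting interval: [-1, 7]
Step 1: mid = 3, f'(mid) = 7, new interval = [-1, 3]
Step 2: mid = 1, f'(mid) = -1, new interval = [1, 3]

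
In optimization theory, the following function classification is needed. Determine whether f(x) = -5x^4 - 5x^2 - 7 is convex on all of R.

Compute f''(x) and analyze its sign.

f(x) = -5x^4 - 5x^2 - 7
f'(x) = -20x^3 + -10x
f''(x) = -60x^2 + -10
f''(x) = -60x^2 + -10 <= -10 < 0 for all x
Therefore, f is concave on R.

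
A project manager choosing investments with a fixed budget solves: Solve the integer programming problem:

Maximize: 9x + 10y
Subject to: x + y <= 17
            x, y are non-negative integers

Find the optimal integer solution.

Objective: 9x + 10y, constraint: x + y <= 17
Coefficient of y is 10 > coefficient of x is 9, so allocate the entire budget to y.
Optimal: x = 0, y = 17, value = 170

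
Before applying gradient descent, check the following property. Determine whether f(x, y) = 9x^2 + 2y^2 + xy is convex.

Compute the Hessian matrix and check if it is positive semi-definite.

f(x,y) = 9x^2 + 2y^2 + xy
Hessian H = [[18, 1], [1, 4]]
trace(H) = 22, det(H) = 71
Eigenvalues: (22 +/- sqrt(200)) / 2 = 18.07, 3.929
Since both eigenvalues > 0, f is convex.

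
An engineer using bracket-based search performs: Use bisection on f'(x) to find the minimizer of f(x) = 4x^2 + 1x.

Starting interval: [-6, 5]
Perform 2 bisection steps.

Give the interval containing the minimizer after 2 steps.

Finding critical point of f(x) = 4x^2 + 1x using bisection on f'(x) = 8x + 1.
f'(x) = 0 when x = -1/8.
Starting interval: [-6, 5]
Step 1: mid = -1/2, f'(mid) = -3, new interval = [-1/2, 5]
Step 2: mid = 9/4, f'(mid) = 19, new interval = [-1/2, 9/4]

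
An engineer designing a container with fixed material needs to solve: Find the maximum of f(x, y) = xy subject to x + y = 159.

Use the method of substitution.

Substitute y = 159 - x into f(x,y) = xy:
g(x) = x(159 - x) = 159x - x^2
g'(x) = 159 - 2x = 0  =>  x = 159/2
y = 159 - 159/2 = 159/2
Maximum value = (159/2) * (159/2) = 25281/4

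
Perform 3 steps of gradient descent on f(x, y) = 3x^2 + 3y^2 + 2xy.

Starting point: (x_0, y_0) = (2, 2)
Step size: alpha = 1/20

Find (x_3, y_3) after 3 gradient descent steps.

f(x,y) = 3x^2 + 3y^2 + 2xy
grad_x = 6x + 2y, grad_y = 6y + 2x
Step 1: grad = (16, 16), (6/5, 6/5)
Step 2: grad = (48/5, 48/5), (18/25, 18/25)
Step 3: grad = (144/25, 144/25), (54/125, 54/125)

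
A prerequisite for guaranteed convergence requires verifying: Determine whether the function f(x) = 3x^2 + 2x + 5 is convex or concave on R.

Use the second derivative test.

f(x) = 3x^2 + 2x + 5
f'(x) = 6x + 2
f''(x) = 6
Since f''(x) = 6 > 0 for all x, f is convex on R.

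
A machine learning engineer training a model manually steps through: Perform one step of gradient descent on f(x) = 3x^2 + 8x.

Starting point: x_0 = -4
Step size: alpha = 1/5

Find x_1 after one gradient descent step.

f(x) = 3x^2 + 8x
f'(x) = 6x + 8
f'(-4) = 6*-4 + (8) = -16
x_1 = x_0 - alpha * f'(x_0) = -4 - 1/5 * -16 = -4/5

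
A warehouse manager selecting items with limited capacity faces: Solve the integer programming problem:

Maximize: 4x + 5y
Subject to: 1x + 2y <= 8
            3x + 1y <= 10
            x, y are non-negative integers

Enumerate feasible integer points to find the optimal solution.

Constraint 1: 1x + 2y <= 8
Constraint 2: 3x + 1y <= 10
Feasible x range (need y >= 0): 0 <= x <= min(8/1, 10/3) => x in {0, ..., 3}.
Enumerate feasible integer points row by row (the coefficient of y is 5 > 0, so for each x the largest feasible y gives the best value):
  x = 0: y <= min((8 - 1*0)/2, (10 - 3*0)/1) => y in {0, ..., 4}; best 4*0 + 5*4 = 20
  x = 1: y <= min((8 - 1*1)/2, (10 - 3*1)/1) => y in {0, ..., 3}; best 4*1 + 5*3 = 19
  x = 2: y <= min((8 - 1*2)/2, (10 - 3*2)/1) => y in {0, ..., 3}; best 4*2 + 5*3 = 23
  x = 3: y <= min((8 - 1*3)/2, (10 - 3*3)/1) => y in {0, ..., 1}; best 4*3 + 5*1 = 17
The maximum 4x + 5y = 23 is achieved at x = 2, y = 3.
Check: 1*2 + 2*3 = 8 <= 8 and 3*2 + 1*3 = 9 <= 10.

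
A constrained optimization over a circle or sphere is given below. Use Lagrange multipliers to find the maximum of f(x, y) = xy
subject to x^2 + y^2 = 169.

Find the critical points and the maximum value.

Lagrange conditions: y = 2*lambda*x and x = 2*lambda*y
If x = 0 then y = 0, violating the constraint, so x, y != 0.
Dividing: y/x = x/y => x^2 = y^2 => y = x or y = -x
Constraint: 2x^2 = 169 => x^2 = 169/2 => x = +/-sqrt(169/2)
Critical points: (sqrt(169/2), sqrt(169/2)), (-sqrt(169/2), -sqrt(169/2)), (sqrt(169/2), -sqrt(169/2)), (-sqrt(169/2), sqrt(169/2))
  y = x:  xy = x^2 = 169/2  at (sqrt(169/2), sqrt(169/2)) and (-sqrt(169/2), -sqrt(169/2))
  y = -x: xy = -x^2 = -169/2 at (sqrt(169/2), -sqrt(169/2)) and (-sqrt(169/2), sqrt(169/2))
Maximum xy = 169/2 at (sqrt(169/2), sqrt(169/2)) and (-sqrt(169/2), -sqrt(169/2))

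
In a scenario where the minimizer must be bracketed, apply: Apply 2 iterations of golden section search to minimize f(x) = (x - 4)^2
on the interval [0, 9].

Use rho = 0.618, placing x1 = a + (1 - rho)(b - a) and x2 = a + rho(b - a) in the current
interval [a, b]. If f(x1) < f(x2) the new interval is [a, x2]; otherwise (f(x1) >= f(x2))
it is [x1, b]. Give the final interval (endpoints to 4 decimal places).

Golden section search for min of f(x) = (x - 4)^2 on [0, 9].
Each step: x1 = a + (1 - rho)(b - a), x2 = a + rho(b - a); if f(x1) < f(x2) keep [a, x2], otherwise keep [x1, b].
Step 1: [0.0000, 9.0000], x1=3.4380 (f=0.3158), x2=5.5620 (f=2.4398); f(x1) < f(x2) => keep [0.0000, 5.5620]
Step 2: [0.0000, 5.5620], x1=2.1247 (f=3.5168), x2=3.4373 (f=0.3166); f(x1) > f(x2) => keep [2.1247, 5.5620]
Final interval: [2.1247, 5.5620]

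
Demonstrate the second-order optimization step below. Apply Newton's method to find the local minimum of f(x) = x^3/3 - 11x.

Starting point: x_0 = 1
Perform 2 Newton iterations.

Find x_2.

f(x) = x^3/3 - 11x
f'(x) = x^2 - 11, f''(x) = 2x
Newton update: x_{n+1} = x_n - (x_n^2 - 11)/(2*x_n)
Step 1: x_0 = 1, f'=-10, f''=2, x_1 = 6
Step 2: x_1 = 6, f'=25, f''=12, x_2 = 47/12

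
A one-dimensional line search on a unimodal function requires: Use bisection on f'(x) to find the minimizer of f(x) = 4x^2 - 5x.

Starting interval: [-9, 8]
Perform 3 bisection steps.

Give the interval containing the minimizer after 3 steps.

Finding critical point of f(x) = 4x^2 - 5x using bisection on f'(x) = 8x + -5.
f'(x) = 0 when x = 5/8.
Starting interval: [-9, 8]
Step 1: mid = -1/2, f'(mid) = -9, new interval = [-1/2, 8]
Step 2: mid = 15/4, f'(mid) = 25, new interval = [-1/2, 15/4]
Step 3: mid = 13/8, f'(mid) = 8, new interval = [-1/2, 13/8]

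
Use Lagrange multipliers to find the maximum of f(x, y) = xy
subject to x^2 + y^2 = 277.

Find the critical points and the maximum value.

Lagrange conditions: y = 2*lambda*x and x = 2*lambda*y
If x = 0 then y = 0, violating the constraint, so x, y != 0.
Dividing: y/x = x/y => x^2 = y^2 => y = x or y = -x
Constraint: 2x^2 = 277 => x^2 = 277/2 => x = +/-sqrt(277/2)
Critical points: (sqrt(277/2), sqrt(277/2)), (-sqrt(277/2), -sqrt(277/2)), (sqrt(277/2), -sqrt(277/2)), (-sqrt(277/2), sqrt(277/2))
  y = x:  xy = x^2 = 277/2  at (sqrt(277/2), sqrt(277/2)) and (-sqrt(277/2), -sqrt(277/2))
  y = -x: xy = -x^2 = -277/2 at (sqrt(277/2), -sqrt(277/2)) and (-sqrt(277/2), sqrt(277/2))
Maximum xy = 277/2 at (sqrt(277/2), sqrt(277/2)) and (-sqrt(277/2), -sqrt(277/2))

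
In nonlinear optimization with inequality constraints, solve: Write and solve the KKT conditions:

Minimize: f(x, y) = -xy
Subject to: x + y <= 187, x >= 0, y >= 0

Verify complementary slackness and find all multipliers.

Problem: min -xy s.t. x + y <= 187 (multiplier lambda), x >= 0 (mu_x), y >= 0 (mu_y)
KKT stationarity: -y + lambda - mu_x = 0, -x + lambda - mu_y = 0, with lambda, mu_x, mu_y >= 0
Complementary slackness: lambda*(x + y - 187) = 0, mu_x*x = 0, mu_y*y = 0
If lambda = 0: y = -mu_x <= 0 and x = -mu_y <= 0 force x = y = 0 with f = 0; but x = y = 187/2 is feasible with f = -34969/4 < 0, so this is not the minimum. Hence lambda > 0 and x + y = 187.
Try x > 0, y > 0 (so mu_x = mu_y = 0): y = lambda, x = lambda => x = y = lambda
x + y = 187 => 2*lambda = 187 => lambda = 187/2
x* = y* = 187/2 > 0, consistent with mu_x = mu_y = 0.
(Any feasible point with x = 0 or y = 0 has f = 0 > -34969/4, so the minimum is not on those boundaries.)
min(-xy) = -34969/4 (i.e. max xy = 34969/4)
Multipliers: lambda = 187/2, mu_x = 0, mu_y = 0
Complementary slackness: lambda*(x + y - 187) = 187/2*(187/2 + 187/2 - 187) = 0, mu_x*x = 0*187/2 = 0, mu_y*y = 0*187/2 = 0. Satisfied.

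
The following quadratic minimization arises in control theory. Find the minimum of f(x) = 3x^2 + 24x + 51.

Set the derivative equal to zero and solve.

f(x) = 3x^2 + 24x + 51
f'(x) = 6x + (24) = 0
x = -24/6 = -4
f(-4) = 3
Since f''(x) = 6 > 0, this is a minimum.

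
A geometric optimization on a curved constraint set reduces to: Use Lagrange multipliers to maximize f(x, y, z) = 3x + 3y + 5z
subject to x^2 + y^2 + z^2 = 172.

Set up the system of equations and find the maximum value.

Lagrange conditions: 3 = 2*lambda*x, 3 = 2*lambda*y, 5 = 2*lambda*z
So x:3 = y:3 = z:5, i.e. x = 3t, y = 3t, z = 5t
Constraint: t^2*(3^2 + 3^2 + 5^2) = 172
  t^2 * 43 = 172  =>  t = sqrt(4)
Maximum = 3*3t + 3*3t + 5*5t = 43*sqrt(4) = 86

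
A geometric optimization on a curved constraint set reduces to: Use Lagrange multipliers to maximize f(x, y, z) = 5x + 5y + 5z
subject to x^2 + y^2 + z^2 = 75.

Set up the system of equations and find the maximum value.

Lagrange conditions: 5 = 2*lambda*x, 5 = 2*lambda*y, 5 = 2*lambda*z
So x:5 = y:5 = z:5, i.e. x = 5t, y = 5t, z = 5t
Constraint: t^2*(5^2 + 5^2 + 5^2) = 75
  t^2 * 75 = 75  =>  t = sqrt(1)
Maximum = 5*5t + 5*5t + 5*5t = 75*sqrt(1) = 75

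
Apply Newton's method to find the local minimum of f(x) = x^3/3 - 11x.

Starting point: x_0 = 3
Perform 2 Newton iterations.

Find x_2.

f(x) = x^3/3 - 11x
f'(x) = x^2 - 11, f''(x) = 2x
Newton update: x_{n+1} = x_n - (x_n^2 - 11)/(2*x_n)
Step 1: x_0 = 3, f'=-2, f''=6, x_1 = 10/3
Step 2: x_1 = 10/3, f'=1/9, f''=20/3, x_2 = 199/60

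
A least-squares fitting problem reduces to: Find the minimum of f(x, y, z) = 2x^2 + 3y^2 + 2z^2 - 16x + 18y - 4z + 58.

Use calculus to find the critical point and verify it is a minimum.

f(x,y,z) = 2x^2 + 3y^2 + 2z^2 - 16x + 18y - 4z + 58
df/dx = 4x + (-16) = 0 => x = 4
df/dy = 6y + (18) = 0 => y = -3
df/dz = 4z + (-4) = 0 => z = 1
f(4,-3,1) = 2*(4)^2 + 3*(-3)^2 + 2*(1)^2 + -16*(4) + 18*(-3) + -4*(1) + 58 = -3
Hessian is diagonal with entries 4, 6, 4 > 0, confirmed minimum.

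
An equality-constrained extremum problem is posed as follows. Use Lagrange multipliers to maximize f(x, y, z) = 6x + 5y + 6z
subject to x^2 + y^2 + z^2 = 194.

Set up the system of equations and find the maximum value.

Lagrange conditions: 6 = 2*lambda*x, 5 = 2*lambda*y, 6 = 2*lambda*z
So x:6 = y:5 = z:6, i.e. x = 6t, y = 5t, z = 6t
Constraint: t^2*(6^2 + 5^2 + 6^2) = 194
  t^2 * 97 = 194  =>  t = sqrt(2)
Maximum = 6*6t + 5*5t + 6*6t = 97*sqrt(2) = sqrt(18818)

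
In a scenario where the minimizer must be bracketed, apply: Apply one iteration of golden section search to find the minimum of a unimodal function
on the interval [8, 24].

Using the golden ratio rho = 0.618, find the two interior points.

Golden section search on [8, 24].
Golden ratio rho = 0.618 (approx).
Interior points:
  x_1 = 8 + (1-0.618)*16 = 14.1120
  x_2 = 8 + 0.618*16 = 17.8880
Compare f(x_1) and f(x_2) to determine which subinterval to keep.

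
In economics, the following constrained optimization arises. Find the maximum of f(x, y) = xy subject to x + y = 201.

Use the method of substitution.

Substitute y = 201 - x into f(x,y) = xy:
g(x) = x(201 - x) = 201x - x^2
g'(x) = 201 - 2x = 0  =>  x = 201/2
y = 201 - 201/2 = 201/2
Maximum value = (201/2) * (201/2) = 40401/4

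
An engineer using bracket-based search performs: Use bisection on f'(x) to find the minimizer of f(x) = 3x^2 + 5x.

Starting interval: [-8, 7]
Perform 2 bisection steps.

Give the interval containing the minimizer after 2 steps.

Finding critical point of f(x) = 3x^2 + 5x using bisection on f'(x) = 6x + 5.
f'(x) = 0 when x = -5/6.
Starting interval: [-8, 7]
Step 1: mid = -1/2, f'(mid) = 2, new interval = [-8, -1/2]
Step 2: mid = -17/4, f'(mid) = -41/2, new interval = [-17/4, -1/2]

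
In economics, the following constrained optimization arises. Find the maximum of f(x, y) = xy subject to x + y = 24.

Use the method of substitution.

Substitute y = 24 - x into f(x,y) = xy:
g(x) = x(24 - x) = 24x - x^2
g'(x) = 24 - 2x = 0  =>  x = 12
y = 24 - 12 = 12
Maximum value = 12 * 12 = 144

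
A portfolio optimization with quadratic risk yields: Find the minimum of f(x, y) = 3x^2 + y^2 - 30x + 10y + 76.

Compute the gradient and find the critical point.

f(x,y) = 3x^2 + y^2 - 30x + 10y + 76
df/dx = 6x + (-30) = 0  =>  x = 5
df/dy = 2y + (10) = 0  =>  y = -5
f(5, -5) = 3*(5)^2 + 1*(-5)^2 + -30*(5) + 10*(-5) + 76 = -24
Hessian is diagonal with entries 6, 2 > 0, so this is a minimum.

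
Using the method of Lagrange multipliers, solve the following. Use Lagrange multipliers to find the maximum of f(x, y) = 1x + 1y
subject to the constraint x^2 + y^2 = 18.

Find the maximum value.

Set up Lagrange conditions: grad f = lambda * grad g
  1 = 2*lambda*x
  1 = 2*lambda*y
From these: x/y = 1/1, so x = 1t, y = 1t for some t.
Substitute into constraint: (1t)^2 + (1t)^2 = 18
  t^2 * 2 = 18
  t = sqrt(18/2)
Maximum = 1*x + 1*y = (1^2 + 1^2)*t = 2 * sqrt(18/2) = 6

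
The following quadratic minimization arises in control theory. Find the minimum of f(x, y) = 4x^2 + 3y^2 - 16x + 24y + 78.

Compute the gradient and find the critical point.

f(x,y) = 4x^2 + 3y^2 - 16x + 24y + 78
df/dx = 8x + (-16) = 0  =>  x = 2
df/dy = 6y + (24) = 0  =>  y = -4
f(2, -4) = 4*(2)^2 + 3*(-4)^2 + -16*(2) + 24*(-4) + 78 = 14
Hessian is diagonal with entries 8, 6 > 0, so this is a minimum.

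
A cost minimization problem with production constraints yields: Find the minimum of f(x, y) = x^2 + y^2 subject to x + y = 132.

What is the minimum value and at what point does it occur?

Substitute y = 132 - x into f(x,y) = x^2 + y^2:
g(x) = x^2 + (132 - x)^2 = 2x^2 - 264x + 17424
g'(x) = 4x - 264 = 0  =>  x = 66
y = 132 - 66 = 66
Minimum value = 66^2 + 66^2 = 8712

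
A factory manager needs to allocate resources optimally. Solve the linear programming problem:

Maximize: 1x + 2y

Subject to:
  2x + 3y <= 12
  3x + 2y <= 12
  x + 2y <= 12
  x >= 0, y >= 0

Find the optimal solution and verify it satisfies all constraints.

Feasible vertices: (0, 0), (0, 4), (12/5, 12/5), (4, 0)
Objective 1x + 2y at each vertex:
  (0, 0): 0
  (0, 4): 8
  (12/5, 12/5): 36/5
  (4, 0): 4
Maximum is 8 at (0, 4).
Verify constraints at (x, y) = (0, 4):
  2*0 + 3*4 = 12 <= 12 (active)
  3*0 + 2*4 = 8 <= 12
  1*0 + 2*4 = 8 <= 12
  x = 0 >= 0, y = 4 >= 0. All constraints satisfied.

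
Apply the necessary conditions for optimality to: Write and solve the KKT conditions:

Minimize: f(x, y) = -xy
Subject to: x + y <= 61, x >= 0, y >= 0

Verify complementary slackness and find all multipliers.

Problem: min -xy s.t. x + y <= 61 (multiplier lambda), x >= 0 (mu_x), y >= 0 (mu_y)
KKT stationarity: -y + lambda - mu_x = 0, -x + lambda - mu_y = 0, with lambda, mu_x, mu_y >= 0
Complementary slackness: lambda*(x + y - 61) = 0, mu_x*x = 0, mu_y*y = 0
If lambda = 0: y = -mu_x <= 0 and x = -mu_y <= 0 force x = y = 0 with f = 0; but x = y = 61/2 is feasible with f = -3721/4 < 0, so this is not the minimum. Hence lambda > 0 and x + y = 61.
Try x > 0, y > 0 (so mu_x = mu_y = 0): y = lambda, x = lambda => x = y = lambda
x + y = 61 => 2*lambda = 61 => lambda = 61/2
x* = y* = 61/2 > 0, consistent with mu_x = mu_y = 0.
(Any feasible point with x = 0 or y = 0 has f = 0 > -3721/4, so the minimum is not on those boundaries.)
min(-xy) = -3721/4 (i.e. max xy = 3721/4)
Multipliers: lambda = 61/2, mu_x = 0, mu_y = 0
Complementary slackness: lambda*(x + y - 61) = 61/2*(61/2 + 61/2 - 61) = 0, mu_x*x = 0*61/2 = 0, mu_y*y = 0*61/2 = 0. Satisfied.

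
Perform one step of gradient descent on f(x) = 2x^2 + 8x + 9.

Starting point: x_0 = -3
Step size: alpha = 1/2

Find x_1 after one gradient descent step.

f(x) = 2x^2 + 8x + 9
f'(x) = 4x + 8
f'(-3) = 4*-3 + (8) = -4
x_1 = x_0 - alpha * f'(x_0) = -3 - 1/2 * -4 = -1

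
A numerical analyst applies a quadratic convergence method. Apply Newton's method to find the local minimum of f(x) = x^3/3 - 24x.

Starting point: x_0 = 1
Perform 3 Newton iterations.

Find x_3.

f(x) = x^3/3 - 24x
f'(x) = x^2 - 24, f''(x) = 2x
Newton update: x_{n+1} = x_n - (x_n^2 - 24)/(2*x_n)
Step 1: x_0 = 1, f'=-23, f''=2, x_1 = 25/2
Step 2: x_1 = 25/2, f'=529/4, f''=25, x_2 = 721/100
Step 3: x_2 = 721/100, f'=279841/10000, f''=721/50, x_3 = 759841/144200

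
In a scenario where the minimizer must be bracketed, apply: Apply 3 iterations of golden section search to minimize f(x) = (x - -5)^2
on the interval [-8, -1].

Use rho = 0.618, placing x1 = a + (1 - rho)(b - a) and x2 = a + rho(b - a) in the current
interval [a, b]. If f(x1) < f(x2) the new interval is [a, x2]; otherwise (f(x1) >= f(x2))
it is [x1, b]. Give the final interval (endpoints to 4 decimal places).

Golden section search for min of f(x) = (x - -5)^2 on [-8, -1].
Each step: x1 = a + (1 - rho)(b - a), x2 = a + rho(b - a); if f(x1) < f(x2) keep [a, x2], otherwise keep [x1, b].
Step 1: [-8.0000, -1.0000], x1=-5.3260 (f=0.1063), x2=-3.6740 (f=1.7583); f(x1) < f(x2) => keep [-8.0000, -3.6740]
Step 2: [-8.0000, -3.6740], x1=-6.3475 (f=1.8157), x2=-5.3265 (f=0.1066); f(x1) > f(x2) => keep [-6.3475, -3.6740]
Step 3: [-6.3475, -3.6740], x1=-5.3262 (f=0.1064), x2=-4.6953 (f=0.0929); f(x1) > f(x2) => keep [-5.3262, -3.6740]
Final interval: [-5.3262, -3.6740]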